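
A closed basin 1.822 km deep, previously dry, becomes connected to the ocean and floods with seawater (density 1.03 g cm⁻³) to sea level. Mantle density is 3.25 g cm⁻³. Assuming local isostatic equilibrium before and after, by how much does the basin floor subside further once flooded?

After flooding the water column is d + s deep. Its weight must equal the weight of mantle displaced by the extra subsidence s: (d + s) ρ_w = s ρ_m.
s = d ρ_w / (ρ_m − ρ_w) = 1.822 km × 1.03/(3.25 − 1.03) = 0.845 km.

0.845 km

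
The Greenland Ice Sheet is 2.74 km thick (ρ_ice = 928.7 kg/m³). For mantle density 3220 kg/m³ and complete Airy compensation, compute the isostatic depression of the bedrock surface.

In Airy isostatic equilibrium: the ice load ρ_ice t is balanced by mantle displaced below, ρ_m s.
s = t ρ_ice / ρ_m = 2.74 km × 928.7/3220 = 0.79 km.

0.79 km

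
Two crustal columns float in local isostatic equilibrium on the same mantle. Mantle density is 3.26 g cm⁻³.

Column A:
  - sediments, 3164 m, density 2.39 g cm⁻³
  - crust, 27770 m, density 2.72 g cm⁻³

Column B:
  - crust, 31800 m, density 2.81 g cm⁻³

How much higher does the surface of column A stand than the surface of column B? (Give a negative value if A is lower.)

For any compensation level in the mantle, the mantle terms cancel and isostasy reduces to e = (Σt_A − Σt_B) − (Σ(ρt)_A − Σ(ρt)_B) / ρ_m.
Σt_A = 30934 m; Σt_B = 31800 m; Σ(ρt)_A = 83096.36; Σ(ρt)_B = 89358 (in m·g cm⁻³).
e = (30934 − 31800) − (83096.36 − 89358) / 3.26 = 1050 m.

1050 m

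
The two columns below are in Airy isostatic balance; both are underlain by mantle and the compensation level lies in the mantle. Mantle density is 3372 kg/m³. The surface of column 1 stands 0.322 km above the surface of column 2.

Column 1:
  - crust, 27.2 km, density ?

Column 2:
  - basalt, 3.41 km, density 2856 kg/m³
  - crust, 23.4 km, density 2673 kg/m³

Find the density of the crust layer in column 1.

2670 kg/m³

Take the compensation level at the base of the deeper column (depth z_c below the surface of column 1) and equate Σ ρ_i t_i down to z_c; mantle fills any gap and the z_c terms cancel.
Column 1: 27.2×ρ + (z_c − 27.2)×3372
Column 2: 0.322×0 + 3.41×2856 + 23.4×2673 + (z_c − 0.322 − 26.81)×3372
The z_c×3372 term appears on both sides and cancels. Collect the known terms of each column as K = Σ(ρt)_known − 3372 × (depth of known layers): K_1 = 0 − 3372×27.2 = −91718.4; K_2 = 72287.16 − 3372×(0.322 + 26.81) = −19201.944.
Balance: K_1 + 27.2×ρ = K_2, so ρ = (K_2 − K_1)/27.2 = 72516.5/27.2 = 2670 kg/m³.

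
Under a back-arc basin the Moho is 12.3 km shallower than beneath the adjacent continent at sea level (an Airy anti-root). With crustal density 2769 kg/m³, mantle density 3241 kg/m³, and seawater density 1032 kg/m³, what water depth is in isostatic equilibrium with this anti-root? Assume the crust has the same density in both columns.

3.34 km

Replacing a thickness d of crust by seawater at the top must be balanced by replacing crust with mantle at the base: d (ρ_c − ρ_w) = a (ρ_m − ρ_c).
d = a (ρ_m − ρ_c)/(ρ_c − ρ_w) = 12.3 km × 472/1737 = 3.34 km.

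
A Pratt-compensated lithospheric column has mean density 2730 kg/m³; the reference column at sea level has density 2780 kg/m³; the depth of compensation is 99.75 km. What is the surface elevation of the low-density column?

1.83 km

ρ_ref D = ρ (D + h) → h = D (ρ_ref − ρ)/ρ.
h = 99.75 km × (2780 − 2730)/2730 = 1.83 km.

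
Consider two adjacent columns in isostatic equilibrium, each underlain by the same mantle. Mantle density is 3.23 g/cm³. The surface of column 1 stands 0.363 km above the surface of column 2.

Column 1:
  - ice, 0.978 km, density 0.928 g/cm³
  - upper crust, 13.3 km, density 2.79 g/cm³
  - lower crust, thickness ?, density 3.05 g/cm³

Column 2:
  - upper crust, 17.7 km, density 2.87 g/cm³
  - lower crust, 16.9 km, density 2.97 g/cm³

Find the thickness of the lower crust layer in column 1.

Take the compensation level at the base of the deeper column (depth z_c below the surface of column 1) and equate Σ ρ_i t_i down to z_c; mantle fills any gap and the z_c terms cancel.
Column 1: 0.978×0.928 + 13.3×2.79 + x×3.05 + (z_c − 14.278 − x)×3.23
Column 2: 0.363×0 + 17.7×2.87 + 16.9×2.97 + (z_c − 0.363 − 34.6)×3.23
The z_c×3.23 term appears on both sides and cancels. Collect the known terms of each column as K = Σ(ρt)_known − 3.23 × (depth of known layers): K_1 = 38.014584 − 3.23×14.278 = −8.103356; K_2 = 100.992 − 3.23×(0.363 + 34.6) = −11.93849.
Balance: K_1 − x×(3.23 − 3.05) = K_2, so x = (K_1 − K_2)/(3.23 − 3.05) = 3.83513/0.18 = 21.3 km.

21.3 km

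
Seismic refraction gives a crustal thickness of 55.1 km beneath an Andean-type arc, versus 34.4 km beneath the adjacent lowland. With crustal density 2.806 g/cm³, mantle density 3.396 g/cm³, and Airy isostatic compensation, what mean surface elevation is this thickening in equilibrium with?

Excess crust Δ = 55.1 km − 34.4 km = 20.7 km, split between elevation h and root r with h + r = Δ.
Airy balance ρ_c h = (ρ_m − ρ_c) r gives r = h ρ_c/(ρ_m − ρ_c), so h (1 + ρ_c/(ρ_m − ρ_c)) = Δ, i.e. h = Δ (ρ_m − ρ_c)/ρ_m.
h = 20.7 km × 0.59/3.396 = 3.6 km.

3.6 km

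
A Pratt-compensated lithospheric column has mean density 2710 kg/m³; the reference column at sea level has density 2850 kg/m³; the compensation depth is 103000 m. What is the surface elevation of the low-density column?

ρ_ref D = ρ (D + h) → h = D (ρ_ref − ρ)/ρ.
h = 103000 m × (2850 − 2710)/2710 = 5320 m.

5320 m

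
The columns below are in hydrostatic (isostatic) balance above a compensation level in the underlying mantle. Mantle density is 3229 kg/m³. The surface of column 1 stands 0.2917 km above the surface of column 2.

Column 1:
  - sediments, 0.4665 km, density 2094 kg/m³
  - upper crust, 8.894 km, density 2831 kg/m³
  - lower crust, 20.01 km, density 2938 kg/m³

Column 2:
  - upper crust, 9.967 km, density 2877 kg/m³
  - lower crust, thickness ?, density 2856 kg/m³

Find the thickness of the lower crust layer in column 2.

14.6 km

Take the compensation level at the base of the deeper column (depth z_c below the surface of column 1) and equate Σ ρ_i t_i down to z_c; mantle fills any gap and the z_c terms cancel.
Column 1: 0.4665×2094 + 8.894×2831 + 20.01×2938 + (z_c − 29.3705)×3229
Column 2: 0.2917×0 + 9.967×2877 + x×2856 + (z_c − 0.2917 − 9.967 − x)×3229
The z_c×3229 term appears on both sides and cancels. Collect the known terms of each column as K = Σ(ρt)_known − 3229 × (depth of known layers): K_1 = 84945.145 − 3229×29.3705 = −9892.1995; K_2 = 28675.059 − 3229×(0.2917 + 9.967) = −4450.2833.
Balance: K_1 = K_2 − x×(3229 − 2856), so x = (K_2 − K_1)/(3229 − 2856) = 5441.92/373 = 14.6 km.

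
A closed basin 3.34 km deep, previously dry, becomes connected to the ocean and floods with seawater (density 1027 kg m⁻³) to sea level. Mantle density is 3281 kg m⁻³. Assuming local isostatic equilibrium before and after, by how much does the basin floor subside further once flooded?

1.52 km

After flooding the water column is d + s deep. Its weight must equal the weight of mantle displaced by the extra subsidence s: (d + s) ρ_w = s ρ_m.
s = d ρ_w / (ρ_m − ρ_w) = 3.34 km × 1027/(3281 − 1027) = 1.52 km.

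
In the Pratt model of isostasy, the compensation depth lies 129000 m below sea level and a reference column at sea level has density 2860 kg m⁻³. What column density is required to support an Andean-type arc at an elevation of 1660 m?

Pratt balance: ρ_ref D = ρ (D + h).
ρ = ρ_ref D/(D + h) = 2860 × 129000 m/(129000 m + 1660 m) = 2820 kg m⁻³.

2820 kg m⁻³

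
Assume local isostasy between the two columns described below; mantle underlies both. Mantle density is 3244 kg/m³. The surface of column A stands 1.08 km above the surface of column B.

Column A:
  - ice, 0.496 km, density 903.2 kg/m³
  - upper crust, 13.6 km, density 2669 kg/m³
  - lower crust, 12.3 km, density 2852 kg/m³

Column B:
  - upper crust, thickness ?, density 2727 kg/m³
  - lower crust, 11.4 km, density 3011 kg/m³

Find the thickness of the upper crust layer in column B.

Take the compensation level at the base of the deeper column (depth z_c below the surface of column A) and equate Σ ρ_i t_i down to z_c; mantle fills any gap and the z_c terms cancel.
Column A: 0.496×903.2 + 13.6×2669 + 12.3×2852 + (z_c − 26.396)×3244
Column B: 1.08×0 + x×2727 + 11.4×3011 + (z_c − 1.08 − 11.4 − x)×3244
The z_c×3244 term appears on both sides and cancels. Collect the known terms of each column as K = Σ(ρt)_known − 3244 × (depth of known layers): K_A = 71825.9872 − 3244×26.396 = −13802.6368; K_B = 34325.4 − 3244×(1.08 + 11.4) = −6159.72.
Balance: K_A = K_B − x×(3244 − 2727), so x = (K_B − K_A)/(3244 − 2727) = 7642.92/517 = 14.8 km.

14.8 km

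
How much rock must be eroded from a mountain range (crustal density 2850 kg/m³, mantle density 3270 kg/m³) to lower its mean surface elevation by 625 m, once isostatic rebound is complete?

Net drop Δ = e − u = e − e ρ_c/ρ_m = e (ρ_m − ρ_c)/ρ_m.
e = Δ ρ_m/(ρ_m − ρ_c) = 625 m × 3270/420 = 4870 m.

4870 m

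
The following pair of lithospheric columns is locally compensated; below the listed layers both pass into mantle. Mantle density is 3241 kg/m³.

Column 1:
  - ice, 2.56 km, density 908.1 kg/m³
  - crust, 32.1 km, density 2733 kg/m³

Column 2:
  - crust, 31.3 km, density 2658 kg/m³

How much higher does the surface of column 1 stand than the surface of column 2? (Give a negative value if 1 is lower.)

1.24 km

For any compensation level in the mantle, the mantle terms cancel and isostasy reduces to e = (Σt_1 − Σt_2) − (Σ(ρt)_1 − Σ(ρt)_2) / ρ_m.
Σt_1 = 34.66 km; Σt_2 = 31.3 km; Σ(ρt)_1 = 90054.036; Σ(ρt)_2 = 83195.4 (in km·kg/m³).
e = (34.66 − 31.3) − (90054.036 − 83195.4) / 3241 = 1.24 km.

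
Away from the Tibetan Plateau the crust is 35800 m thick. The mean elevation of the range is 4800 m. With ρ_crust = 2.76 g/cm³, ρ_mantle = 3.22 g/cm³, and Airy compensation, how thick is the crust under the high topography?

Root depth r = h ρ_c / (ρ_m − ρ_c) = 4800 m × 2.76 / 0.46 = 28800 m.
Total thickness = T + h + r = 35800 m + 4800 m + 28800 m = 69400 m.

69400 m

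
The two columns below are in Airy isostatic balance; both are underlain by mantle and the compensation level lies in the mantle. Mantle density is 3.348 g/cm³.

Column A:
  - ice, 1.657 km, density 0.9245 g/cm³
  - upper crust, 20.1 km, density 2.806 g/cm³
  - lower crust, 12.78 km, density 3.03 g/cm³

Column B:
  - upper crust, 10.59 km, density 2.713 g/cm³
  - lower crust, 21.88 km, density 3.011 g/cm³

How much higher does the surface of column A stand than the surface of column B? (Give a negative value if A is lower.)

1.46 km

For any compensation level in the mantle, the mantle terms cancel and isostasy reduces to e = (Σt_A − Σt_B) − (Σ(ρt)_A − Σ(ρt)_B) / ρ_m.
Σt_A = 34.537 km; Σt_B = 32.47 km; Σ(ρt)_A = 96.6558965; Σ(ρt)_B = 94.61135 (in km·g/cm³).
e = (34.537 − 32.47) − (96.6558965 − 94.61135) / 3.348 = 1.46 km.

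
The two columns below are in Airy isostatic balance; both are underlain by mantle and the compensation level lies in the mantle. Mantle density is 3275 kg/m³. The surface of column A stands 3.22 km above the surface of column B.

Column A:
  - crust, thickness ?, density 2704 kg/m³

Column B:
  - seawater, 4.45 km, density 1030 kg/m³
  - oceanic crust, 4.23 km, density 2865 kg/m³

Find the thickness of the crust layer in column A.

39 km

Take the compensation level at the base of the deeper column (depth z_c below the surface of column A) and equate Σ ρ_i t_i down to z_c; mantle fills any gap and the z_c terms cancel.
Column A: x×2704 + (z_c − 0 − x)×3275
Column B: 3.22×0 + 4.45×1030 + 4.23×2865 + (z_c − 3.22 − 8.68)×3275
The z_c×3275 term appears on both sides and cancels. Collect the known terms of each column as K = Σ(ρt)_known − 3275 × (depth of known layers): K_A = 0 − 3275×0 = 0; K_B = 16702.45 − 3275×(3.22 + 8.68) = −22270.05.
Balance: K_A − x×(3275 − 2704) = K_B, so x = (K_A − K_B)/(3275 − 2704) = 22270/571 = 39 km.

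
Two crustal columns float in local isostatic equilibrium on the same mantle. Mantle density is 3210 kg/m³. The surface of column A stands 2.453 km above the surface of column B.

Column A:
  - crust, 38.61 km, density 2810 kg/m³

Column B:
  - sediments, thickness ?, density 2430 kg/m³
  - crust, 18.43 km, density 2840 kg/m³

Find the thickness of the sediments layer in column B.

Take the compensation level at the base of the deeper column (depth z_c below the surface of column A) and equate Σ ρ_i t_i down to z_c; mantle fills any gap and the z_c terms cancel.
Column A: 38.61×2810 + (z_c − 38.61)×3210
Column B: 2.453×0 + x×2430 + 18.43×2840 + (z_c − 2.453 − 18.43 − x)×3210
The z_c×3210 term appears on both sides and cancels. Collect the known terms of each column as K = Σ(ρt)_known − 3210 × (depth of known layers): K_A = 108494.1 − 3210×38.61 = −15444; K_B = 52341.2 − 3210×(2.453 + 18.43) = −14693.23.
Balance: K_A = K_B − x×(3210 − 2430), so x = (K_B − K_A)/(3210 − 2430) = 750.77/780 = 0.963 km.

0.963 km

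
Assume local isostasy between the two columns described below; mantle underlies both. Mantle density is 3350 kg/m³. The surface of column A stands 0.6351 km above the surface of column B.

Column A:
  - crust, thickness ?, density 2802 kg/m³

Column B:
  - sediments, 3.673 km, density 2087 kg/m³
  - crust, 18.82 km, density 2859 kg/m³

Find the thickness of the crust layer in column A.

Take the compensation level at the base of the deeper column (depth z_c below the surface of column A) and equate Σ ρ_i t_i down to z_c; mantle fills any gap and the z_c terms cancel.
Column A: x×2802 + (z_c − 0 − x)×3350
Column B: 0.6351×0 + 3.673×2087 + 18.82×2859 + (z_c − 0.6351 − 22.493)×3350
The z_c×3350 term appears on both sides and cancels. Collect the known terms of each column as K = Σ(ρt)_known − 3350 × (depth of known layers): K_A = 0 − 3350×0 = 0; K_B = 61471.931 − 3350×(0.6351 + 22.493) = −16007.204.
Balance: K_A − x×(3350 − 2802) = K_B, so x = (K_A − K_B)/(3350 − 2802) = 16007.2/548 = 29.2 km.

29.2 km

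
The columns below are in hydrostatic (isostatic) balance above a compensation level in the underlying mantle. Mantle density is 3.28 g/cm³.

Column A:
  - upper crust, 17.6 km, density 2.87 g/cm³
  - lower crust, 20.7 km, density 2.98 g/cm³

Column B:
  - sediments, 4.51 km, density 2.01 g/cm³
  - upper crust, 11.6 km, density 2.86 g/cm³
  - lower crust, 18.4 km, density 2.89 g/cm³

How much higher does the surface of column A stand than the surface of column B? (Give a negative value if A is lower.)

For any compensation level in the mantle, the mantle terms cancel and isostasy reduces to e = (Σt_A − Σt_B) − (Σ(ρt)_A − Σ(ρt)_B) / ρ_m.
Σt_A = 38.3 km; Σt_B = 34.51 km; Σ(ρt)_A = 112.198; Σ(ρt)_B = 95.4171 (in km·g/cm³).
e = (38.3 − 34.51) − (112.198 − 95.4171) / 3.28 = −1.33 km.

−1.33 km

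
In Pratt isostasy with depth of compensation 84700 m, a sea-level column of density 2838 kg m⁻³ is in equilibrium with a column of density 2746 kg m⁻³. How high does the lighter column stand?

2840 m

ρ_ref D = ρ (D + h) → h = D (ρ_ref − ρ)/ρ.
h = 84700 m × (2838 − 2746)/2746 = 2840 m.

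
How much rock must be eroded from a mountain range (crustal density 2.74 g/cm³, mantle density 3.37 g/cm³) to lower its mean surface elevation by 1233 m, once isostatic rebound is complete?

6600 m

Net drop Δ = e − u = e − e ρ_c/ρ_m = e (ρ_m − ρ_c)/ρ_m.
e = Δ ρ_m/(ρ_m − ρ_c) = 1233 m × 3.37/0.63 = 6600 m.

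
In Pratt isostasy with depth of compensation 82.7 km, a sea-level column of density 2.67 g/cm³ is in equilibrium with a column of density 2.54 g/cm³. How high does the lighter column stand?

4.23 km

ρ_ref D = ρ (D + h) → h = D (ρ_ref − ρ)/ρ.
h = 82.7 km × (2.67 − 2.54)/2.54 = 4.23 km.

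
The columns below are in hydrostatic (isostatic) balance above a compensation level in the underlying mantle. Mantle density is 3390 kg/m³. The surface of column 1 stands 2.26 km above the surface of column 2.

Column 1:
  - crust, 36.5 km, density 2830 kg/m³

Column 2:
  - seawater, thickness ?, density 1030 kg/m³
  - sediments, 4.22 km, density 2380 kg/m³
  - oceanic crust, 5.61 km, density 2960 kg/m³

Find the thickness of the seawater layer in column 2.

Take the compensation level at the base of the deeper column (depth z_c below the surface of column 1) and equate Σ ρ_i t_i down to z_c; mantle fills any gap and the z_c terms cancel.
Column 1: 36.5×2830 + (z_c − 36.5)×3390
Column 2: 2.26×0 + x×1030 + 4.22×2380 + 5.61×2960 + (z_c − 2.26 − 9.83 − x)×3390
The z_c×3390 term appears on both sides and cancels. Collect the known terms of each column as K = Σ(ρt)_known − 3390 × (depth of known layers): K_1 = 103295 − 3390×36.5 = −20440; K_2 = 26649.2 − 3390×(2.26 + 9.83) = −14335.9.
Balance: K_1 = K_2 − x×(3390 − 1030), so x = (K_2 − K_1)/(3390 − 1030) = 6104.1/2360 = 2.59 km.

2.59 km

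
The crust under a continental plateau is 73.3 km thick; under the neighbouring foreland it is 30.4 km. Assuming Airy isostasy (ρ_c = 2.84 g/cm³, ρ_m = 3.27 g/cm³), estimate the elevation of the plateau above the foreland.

Excess crust Δ = 73.3 km − 30.4 km = 42.9 km, split between elevation h and root r with h + r = Δ.
Airy balance ρ_c h = (ρ_m − ρ_c) r gives r = h ρ_c/(ρ_m − ρ_c), so h (1 + ρ_c/(ρ_m − ρ_c)) = Δ, i.e. h = Δ (ρ_m − ρ_c)/ρ_m.
h = 42.9 km × 0.43/3.27 = 5.64 km.

5.64 km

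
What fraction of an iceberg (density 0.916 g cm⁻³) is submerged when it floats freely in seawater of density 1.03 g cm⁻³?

Submerged fraction = ρ_obj/ρ_fluid = 0.916/1.03 = 88.9%.

88.9%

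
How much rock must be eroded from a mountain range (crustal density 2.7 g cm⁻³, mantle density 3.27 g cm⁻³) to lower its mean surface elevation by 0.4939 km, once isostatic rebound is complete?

2.83 km

Net drop Δ = e − u = e − e ρ_c/ρ_m = e (ρ_m − ρ_c)/ρ_m.
e = Δ ρ_m/(ρ_m − ρ_c) = 0.4939 km × 3.27/0.57 = 2.83 km.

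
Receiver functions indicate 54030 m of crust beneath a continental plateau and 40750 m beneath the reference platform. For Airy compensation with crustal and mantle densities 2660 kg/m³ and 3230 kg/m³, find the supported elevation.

2340 m

Excess crust Δ = 54030 m − 40750 m = 13280 m, split between elevation h and root r with h + r = Δ.
Airy balance ρ_c h = (ρ_m − ρ_c) r gives r = h ρ_c/(ρ_m − ρ_c), so h (1 + ρ_c/(ρ_m − ρ_c)) = Δ, i.e. h = Δ (ρ_m − ρ_c)/ρ_m.
h = 13280 m × 570/3230 = 2340 m.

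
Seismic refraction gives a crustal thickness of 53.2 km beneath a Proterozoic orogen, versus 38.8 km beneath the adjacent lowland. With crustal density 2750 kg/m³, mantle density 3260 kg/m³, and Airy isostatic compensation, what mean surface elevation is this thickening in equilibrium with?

2.25 km

Excess crust Δ = 53.2 km − 38.8 km = 14.4 km, split between elevation h and root r with h + r = Δ.
Airy balance ρ_c h = (ρ_m − ρ_c) r gives r = h ρ_c/(ρ_m − ρ_c), so h (1 + ρ_c/(ρ_m − ρ_c)) = Δ, i.e. h = Δ (ρ_m − ρ_c)/ρ_m.
h = 14.4 km × 510/3260 = 2.25 km.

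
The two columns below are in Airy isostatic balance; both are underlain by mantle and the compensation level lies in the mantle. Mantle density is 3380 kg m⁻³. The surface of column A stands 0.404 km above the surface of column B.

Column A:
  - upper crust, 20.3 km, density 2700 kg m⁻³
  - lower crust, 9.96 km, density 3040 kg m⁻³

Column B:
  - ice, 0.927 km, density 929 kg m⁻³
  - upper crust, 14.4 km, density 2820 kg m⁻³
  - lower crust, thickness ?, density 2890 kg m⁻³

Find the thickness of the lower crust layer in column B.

11.2 km

Take the compensation level at the base of the deeper column (depth z_c below the surface of column A) and equate Σ ρ_i t_i down to z_c; mantle fills any gap and the z_c terms cancel.
Column A: 20.3×2700 + 9.96×3040 + (z_c − 30.26)×3380
Column B: 0.404×0 + 0.927×929 + 14.4×2820 + x×2890 + (z_c − 0.404 − 15.327 − x)×3380
The z_c×3380 term appears on both sides and cancels. Collect the known terms of each column as K = Σ(ρt)_known − 3380 × (depth of known layers): K_A = 85088.4 − 3380×30.26 = −17190.4; K_B = 41469.183 − 3380×(0.404 + 15.327) = −11701.597.
Balance: K_A = K_B − x×(3380 − 2890), so x = (K_B − K_A)/(3380 − 2890) = 5488.8/490 = 11.2 km.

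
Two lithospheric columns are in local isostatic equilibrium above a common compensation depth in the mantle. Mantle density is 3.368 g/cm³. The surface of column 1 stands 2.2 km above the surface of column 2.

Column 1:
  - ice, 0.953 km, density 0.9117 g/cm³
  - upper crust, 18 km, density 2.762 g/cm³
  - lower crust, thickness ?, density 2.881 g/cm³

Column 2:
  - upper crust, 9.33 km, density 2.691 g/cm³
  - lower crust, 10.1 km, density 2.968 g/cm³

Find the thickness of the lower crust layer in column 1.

Take the compensation level at the base of the deeper column (depth z_c below the surface of column 1) and equate Σ ρ_i t_i down to z_c; mantle fills any gap and the z_c terms cancel.
Column 1: 0.953×0.9117 + 18×2.762 + x×2.881 + (z_c − 18.953 − x)×3.368
Column 2: 2.2×0 + 9.33×2.691 + 10.1×2.968 + (z_c − 2.2 − 19.43)×3.368
The z_c×3.368 term appears on both sides and cancels. Collect the known terms of each column as K = Σ(ρt)_known − 3.368 × (depth of known layers): K_1 = 50.5848501 − 3.368×18.953 = −13.2488539; K_2 = 55.08383 − 3.368×(2.2 + 19.43) = −17.76601.
Balance: K_1 − x×(3.368 − 2.881) = K_2, so x = (K_1 − K_2)/(3.368 − 2.881) = 4.51716/0.487 = 9.28 km.

9.28 km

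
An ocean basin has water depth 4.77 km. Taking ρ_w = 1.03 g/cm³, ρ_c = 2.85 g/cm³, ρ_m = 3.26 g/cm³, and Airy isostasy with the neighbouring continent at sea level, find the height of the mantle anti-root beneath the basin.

21.2 km

In Airy isostatic equilibrium: replacing crust with seawater at the top is compensated by replacing crust with mantle at the base: d (ρ_c − ρ_w) = a (ρ_m − ρ_c).
a = d (ρ_c − ρ_w)/(ρ_m − ρ_c) = 4.77 km × 1.82/0.41 = 21.2 km.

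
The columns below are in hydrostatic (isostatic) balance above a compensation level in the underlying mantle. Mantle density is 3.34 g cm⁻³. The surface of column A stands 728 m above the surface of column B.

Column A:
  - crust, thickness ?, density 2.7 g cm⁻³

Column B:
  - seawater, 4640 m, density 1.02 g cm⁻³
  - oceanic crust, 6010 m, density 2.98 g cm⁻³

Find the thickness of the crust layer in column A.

24000 m

Take the compensation level at the base of the deeper column (depth z_c below the surface of column A) and equate Σ ρ_i t_i down to z_c; mantle fills any gap and the z_c terms cancel.
Column A: x×2.7 + (z_c − 0 − x)×3.34
Column B: 728×0 + 4640×1.02 + 6010×2.98 + (z_c − 728 − 10650)×3.34
The z_c×3.34 term appears on both sides and cancels. Collect the known terms of each column as K = Σ(ρt)_known − 3.34 × (depth of known layers): K_A = 0 − 3.34×0 = 0; K_B = 22642.6 − 3.34×(728 + 10650) = −15359.92.
Balance: K_A − x×(3.34 − 2.7) = K_B, so x = (K_A − K_B)/(3.34 − 2.7) = 15359.9/0.64 = 24000 m.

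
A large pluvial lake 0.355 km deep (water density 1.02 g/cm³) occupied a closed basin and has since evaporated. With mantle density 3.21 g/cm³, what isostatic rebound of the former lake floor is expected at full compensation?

u = d ρ_w/ρ_m = 0.355 km × 1.02/3.21 = 0.113 km.

0.113 km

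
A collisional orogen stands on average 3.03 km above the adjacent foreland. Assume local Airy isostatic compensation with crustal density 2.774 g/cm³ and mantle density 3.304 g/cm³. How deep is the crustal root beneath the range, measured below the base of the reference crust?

15.9 km

In Airy isostatic equilibrium: the weight of the topography is balanced by the buoyancy of the root, ρ_c h = (ρ_m − ρ_c) r.
r = h · ρ_c / (ρ_m − ρ_c) = 3.03 km × 2.774 / (3.304 − 2.774) = 15.9 km.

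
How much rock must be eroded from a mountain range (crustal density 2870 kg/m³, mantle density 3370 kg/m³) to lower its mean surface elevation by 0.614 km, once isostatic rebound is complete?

4.14 km

Net drop Δ = e − u = e − e ρ_c/ρ_m = e (ρ_m − ρ_c)/ρ_m.
e = Δ ρ_m/(ρ_m − ρ_c) = 0.614 km × 3370/500 = 4.14 km.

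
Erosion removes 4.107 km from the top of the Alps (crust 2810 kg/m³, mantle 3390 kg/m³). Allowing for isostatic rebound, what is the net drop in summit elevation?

Rebound u = e ρ_c/ρ_m = 4.107 km × 2810/3390 = 3.404 km.
Net surface drop = e − u = 4.107 km − 3.404 km = e (ρ_m − ρ_c)/ρ_m = 0.703 km.

0.703 km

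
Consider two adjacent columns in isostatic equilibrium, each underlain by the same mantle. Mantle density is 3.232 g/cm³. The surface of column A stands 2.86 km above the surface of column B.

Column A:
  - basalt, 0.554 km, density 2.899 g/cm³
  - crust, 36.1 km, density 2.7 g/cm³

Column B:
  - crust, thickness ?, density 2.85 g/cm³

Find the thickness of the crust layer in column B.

26.6 km

Take the compensation level at the base of the deeper column (depth z_c below the surface of column A) and equate Σ ρ_i t_i down to z_c; mantle fills any gap and the z_c terms cancel.
Column A: 0.554×2.899 + 36.1×2.7 + (z_c − 36.654)×3.232
Column B: 2.86×0 + x×2.85 + (z_c − 2.86 − 0 − x)×3.232
The z_c×3.232 term appears on both sides and cancels. Collect the known terms of each column as K = Σ(ρt)_known − 3.232 × (depth of known layers): K_A = 99.076046 − 3.232×36.654 = −19.389682; K_B = 0 − 3.232×(2.86 + 0) = −9.24352.
Balance: K_A = K_B − x×(3.232 − 2.85), so x = (K_B − K_A)/(3.232 − 2.85) = 10.1462/0.382 = 26.6 km.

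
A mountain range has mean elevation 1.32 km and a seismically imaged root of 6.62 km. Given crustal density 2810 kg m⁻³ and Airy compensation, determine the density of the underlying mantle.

3370 kg m⁻³

Airy balance: ρ_c h = (ρ_m − ρ_c) r → ρ_m = ρ_c (1 + h/r).
ρ_m = 2810 × (1 + 1.32 km/6.62 km) = 3370 kg m⁻³.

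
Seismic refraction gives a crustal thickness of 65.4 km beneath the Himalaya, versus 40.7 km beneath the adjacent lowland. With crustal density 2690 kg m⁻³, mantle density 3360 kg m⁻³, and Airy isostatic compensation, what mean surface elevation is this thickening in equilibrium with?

Excess crust Δ = 65.4 km − 40.7 km = 24.7 km, split between elevation h and root r with h + r = Δ.
Airy balance ρ_c h = (ρ_m − ρ_c) r gives r = h ρ_c/(ρ_m − ρ_c), so h (1 + ρ_c/(ρ_m − ρ_c)) = Δ, i.e. h = Δ (ρ_m − ρ_c)/ρ_m.
h = 24.7 km × 670/3360 = 4.93 km.

4.93 km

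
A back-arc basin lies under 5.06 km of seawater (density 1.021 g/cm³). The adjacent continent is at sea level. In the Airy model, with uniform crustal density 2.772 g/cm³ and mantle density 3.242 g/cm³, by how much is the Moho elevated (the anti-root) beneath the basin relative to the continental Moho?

18.9 km

Balancing pressure at the compensation depth: replacing crust with seawater at the top is compensated by replacing crust with mantle at the base: d (ρ_c − ρ_w) = a (ρ_m − ρ_c).
a = d (ρ_c − ρ_w)/(ρ_m − ρ_c) = 5.06 km × 1.751/0.47 = 18.9 km.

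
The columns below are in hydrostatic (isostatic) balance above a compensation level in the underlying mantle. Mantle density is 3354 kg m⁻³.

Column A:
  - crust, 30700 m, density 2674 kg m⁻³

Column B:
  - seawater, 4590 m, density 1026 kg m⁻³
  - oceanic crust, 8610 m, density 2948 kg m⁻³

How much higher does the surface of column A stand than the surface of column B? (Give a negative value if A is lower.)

For any compensation level in the mantle, the mantle terms cancel and isostasy reduces to e = (Σt_A − Σt_B) − (Σ(ρt)_A − Σ(ρt)_B) / ρ_m.
Σt_A = 30700 m; Σt_B = 13200 m; Σ(ρt)_A = 82091800; Σ(ρt)_B = 30091620 (in m·kg m⁻³).
e = (30700 − 13200) − (82091800 − 30091620) / 3354 = 2000 m.

2000 m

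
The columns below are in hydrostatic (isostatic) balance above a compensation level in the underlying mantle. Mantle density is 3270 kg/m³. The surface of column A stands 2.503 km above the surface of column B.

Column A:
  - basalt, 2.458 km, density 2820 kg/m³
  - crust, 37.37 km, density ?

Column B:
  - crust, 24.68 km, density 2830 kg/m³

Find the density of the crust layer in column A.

Take the compensation level at the base of the deeper column (depth z_c below the surface of column A) and equate Σ ρ_i t_i down to z_c; mantle fills any gap and the z_c terms cancel.
Column A: 2.458×2820 + 37.37×ρ + (z_c − 39.828)×3270
Column B: 2.503×0 + 24.68×2830 + (z_c − 2.503 − 24.68)×3270
The z_c×3270 term appears on both sides and cancels. Collect the known terms of each column as K = Σ(ρt)_known − 3270 × (depth of known layers): K_A = 6931.56 − 3270×39.828 = −123306; K_B = 69844.4 − 3270×(2.503 + 24.68) = −19044.01.
Balance: K_A + 37.37×ρ = K_B, so ρ = (K_B − K_A)/37.37 = 104262/37.37 = 2790 kg/m³.

2790 kg/m³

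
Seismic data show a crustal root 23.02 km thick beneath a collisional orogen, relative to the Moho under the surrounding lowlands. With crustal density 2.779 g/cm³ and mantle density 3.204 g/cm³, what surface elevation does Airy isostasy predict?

3.52 km

In Airy isostatic equilibrium: ρ_c h = (ρ_m − ρ_c) r.
h = r (ρ_m − ρ_c) / ρ_c = 23.02 km × (3.204 − 2.779) / 2.779 = 3.52 km.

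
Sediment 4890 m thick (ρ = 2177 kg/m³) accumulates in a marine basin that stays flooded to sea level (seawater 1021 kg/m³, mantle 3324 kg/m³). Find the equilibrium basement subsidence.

2450 m

Submarine loading: the sediment displaces seawater, and the subsidence is in turn flooded, so s (ρ_m − ρ_w) = t (ρ_sed − ρ_w).
s = 4890 m × (2177 − 1021) / (3324 − 1021) = 2450 m.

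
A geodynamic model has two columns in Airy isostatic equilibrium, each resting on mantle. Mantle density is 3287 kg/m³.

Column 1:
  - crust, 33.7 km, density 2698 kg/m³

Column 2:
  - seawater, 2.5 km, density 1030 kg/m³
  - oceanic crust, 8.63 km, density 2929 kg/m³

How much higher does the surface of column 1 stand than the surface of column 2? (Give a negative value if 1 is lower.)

For any compensation level in the mantle, the mantle terms cancel and isostasy reduces to e = (Σt_1 − Σt_2) − (Σ(ρt)_1 − Σ(ρt)_2) / ρ_m.
Σt_1 = 33.7 km; Σt_2 = 11.13 km; Σ(ρt)_1 = 90922.6; Σ(ρt)_2 = 27852.27 (in km·kg/m³).
e = (33.7 − 11.13) − (90922.6 − 27852.27) / 3287 = 3.38 km.

3.38 km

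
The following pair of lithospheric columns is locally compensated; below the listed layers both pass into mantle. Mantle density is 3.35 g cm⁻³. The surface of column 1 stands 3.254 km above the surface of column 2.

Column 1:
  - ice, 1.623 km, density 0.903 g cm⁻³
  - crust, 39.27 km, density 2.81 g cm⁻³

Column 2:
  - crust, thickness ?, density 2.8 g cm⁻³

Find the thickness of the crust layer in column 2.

26 km

Take the compensation level at the base of the deeper column (depth z_c below the surface of column 1) and equate Σ ρ_i t_i down to z_c; mantle fills any gap and the z_c terms cancel.
Column 1: 1.623×0.903 + 39.27×2.81 + (z_c − 40.893)×3.35
Column 2: 3.254×0 + x×2.8 + (z_c − 3.254 − 0 − x)×3.35
The z_c×3.35 term appears on both sides and cancels. Collect the known terms of each column as K = Σ(ρt)_known − 3.35 × (depth of known layers): K_1 = 111.814269 − 3.35×40.893 = −25.177281; K_2 = 0 − 3.35×(3.254 + 0) = −10.9009.
Balance: K_1 = K_2 − x×(3.35 − 2.8), so x = (K_2 − K_1)/(3.35 − 2.8) = 14.2764/0.55 = 26 km.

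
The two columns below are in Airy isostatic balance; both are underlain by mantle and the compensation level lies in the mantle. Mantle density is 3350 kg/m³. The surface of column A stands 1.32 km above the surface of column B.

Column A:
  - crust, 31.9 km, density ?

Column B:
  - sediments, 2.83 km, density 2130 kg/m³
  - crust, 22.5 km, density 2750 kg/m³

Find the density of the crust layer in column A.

2680 kg/m³

Take the compensation level at the base of the deeper column (depth z_c below the surface of column A) and equate Σ ρ_i t_i down to z_c; mantle fills any gap and the z_c terms cancel.
Column A: 31.9×ρ + (z_c − 31.9)×3350
Column B: 1.32×0 + 2.83×2130 + 22.5×2750 + (z_c − 1.32 − 25.33)×3350
The z_c×3350 term appears on both sides and cancels. Collect the known terms of each column as K = Σ(ρt)_known − 3350 × (depth of known layers): K_A = 0 − 3350×31.9 = −106865; K_B = 67902.9 − 3350×(1.32 + 25.33) = −21374.6.
Balance: K_A + 31.9×ρ = K_B, so ρ = (K_B − K_A)/31.9 = 85490.4/31.9 = 2680 kg/m³.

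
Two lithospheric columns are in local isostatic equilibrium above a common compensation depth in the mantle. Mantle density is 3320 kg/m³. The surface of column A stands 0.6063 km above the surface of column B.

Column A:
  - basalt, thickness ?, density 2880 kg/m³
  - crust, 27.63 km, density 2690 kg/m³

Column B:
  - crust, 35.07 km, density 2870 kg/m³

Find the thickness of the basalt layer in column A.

Take the compensation level at the base of the deeper column (depth z_c below the surface of column A) and equate Σ ρ_i t_i down to z_c; mantle fills any gap and the z_c terms cancel.
Column A: x×2880 + 27.63×2690 + (z_c − 27.63 − x)×3320
Column B: 0.6063×0 + 35.07×2870 + (z_c − 0.6063 − 35.07)×3320
The z_c×3320 term appears on both sides and cancels. Collect the known terms of each column as K = Σ(ρt)_known − 3320 × (depth of known layers): K_A = 74324.7 − 3320×27.63 = −17406.9; K_B = 100650.9 − 3320×(0.6063 + 35.07) = −17794.416.
Balance: K_A − x×(3320 − 2880) = K_B, so x = (K_A − K_B)/(3320 − 2880) = 387.516/440 = 0.881 km.

0.881 km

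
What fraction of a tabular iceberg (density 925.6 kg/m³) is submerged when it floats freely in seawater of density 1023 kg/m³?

Submerged fraction = ρ_obj/ρ_fluid = 925.6/1023 = 0.905.

0.905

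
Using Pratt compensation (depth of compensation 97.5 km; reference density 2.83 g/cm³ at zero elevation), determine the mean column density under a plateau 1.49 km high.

Pratt balance: ρ_ref D = ρ (D + h).
ρ = ρ_ref D/(D + h) = 2.83 × 97.5 km/(97.5 km + 1.49 km) = 2.79 g/cm³.

2.79 g/cm³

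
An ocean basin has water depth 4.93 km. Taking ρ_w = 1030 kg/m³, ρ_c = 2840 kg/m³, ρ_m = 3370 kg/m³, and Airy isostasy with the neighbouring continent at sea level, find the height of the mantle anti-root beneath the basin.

Equating mass per unit area of the two columns: replacing crust with seawater at the top is compensated by replacing crust with mantle at the base: d (ρ_c − ρ_w) = a (ρ_m − ρ_c).
a = d (ρ_c − ρ_w)/(ρ_m − ρ_c) = 4.93 km × 1810/530 = 16.8 km.

16.8 km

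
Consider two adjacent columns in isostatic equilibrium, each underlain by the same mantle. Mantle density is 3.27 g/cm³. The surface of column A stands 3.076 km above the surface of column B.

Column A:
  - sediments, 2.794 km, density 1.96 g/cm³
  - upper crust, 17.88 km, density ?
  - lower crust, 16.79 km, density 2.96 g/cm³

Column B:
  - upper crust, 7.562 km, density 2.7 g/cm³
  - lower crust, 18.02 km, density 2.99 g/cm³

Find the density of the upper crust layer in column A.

Take the compensation level at the base of the deeper column (depth z_c below the surface of column A) and equate Σ ρ_i t_i down to z_c; mantle fills any gap and the z_c terms cancel.
Column A: 2.794×1.96 + 17.88×ρ + 16.79×2.96 + (z_c − 37.464)×3.27
Column B: 3.076×0 + 7.562×2.7 + 18.02×2.99 + (z_c − 3.076 − 25.582)×3.27
The z_c×3.27 term appears on both sides and cancels. Collect the known terms of each column as K = Σ(ρt)_known − 3.27 × (depth of known layers): K_A = 55.17464 − 3.27×37.464 = −67.33264; K_B = 74.2972 − 3.27×(3.076 + 25.582) = −19.41446.
Balance: K_A + 17.88×ρ = K_B, so ρ = (K_B − K_A)/17.88 = 47.9182/17.88 = 2.68 g/cm³.

2.68 g/cm³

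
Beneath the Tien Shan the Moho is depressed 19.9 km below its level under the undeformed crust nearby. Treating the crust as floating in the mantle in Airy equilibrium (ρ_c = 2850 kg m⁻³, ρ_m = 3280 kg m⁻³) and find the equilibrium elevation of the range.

Balancing pressure at the compensation depth: ρ_c h = (ρ_m − ρ_c) r.
h = r (ρ_m − ρ_c) / ρ_c = 19.9 km × (3280 − 2850) / 2850 = 3 km.

3 km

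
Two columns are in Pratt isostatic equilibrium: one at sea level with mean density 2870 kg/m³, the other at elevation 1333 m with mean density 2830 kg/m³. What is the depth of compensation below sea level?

ρ_ref D = ρ (D + h) → D (ρ_ref − ρ) = ρ h.
D = ρ h/(ρ_ref − ρ) = 2830 × 1333 m/(2870 − 2830) = 94300 m.

94300 m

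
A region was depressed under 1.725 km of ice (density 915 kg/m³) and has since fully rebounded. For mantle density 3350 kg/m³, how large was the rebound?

Removing the load lets mantle flow back in; uplift u satisfies ρ_ice t = ρ_m u.
u = t ρ_ice/ρ_m = 1.725 km × 915/3350 = 0.471 km.

0.471 km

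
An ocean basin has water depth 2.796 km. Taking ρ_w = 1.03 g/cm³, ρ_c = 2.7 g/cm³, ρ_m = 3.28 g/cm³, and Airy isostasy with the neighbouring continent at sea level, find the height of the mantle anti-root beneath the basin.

8.05 km

In Airy isostatic equilibrium: replacing crust with seawater at the top is compensated by replacing crust with mantle at the base: d (ρ_c − ρ_w) = a (ρ_m − ρ_c).
a = d (ρ_c − ρ_w)/(ρ_m − ρ_c) = 2.796 km × 1.67/0.58 = 8.05 km.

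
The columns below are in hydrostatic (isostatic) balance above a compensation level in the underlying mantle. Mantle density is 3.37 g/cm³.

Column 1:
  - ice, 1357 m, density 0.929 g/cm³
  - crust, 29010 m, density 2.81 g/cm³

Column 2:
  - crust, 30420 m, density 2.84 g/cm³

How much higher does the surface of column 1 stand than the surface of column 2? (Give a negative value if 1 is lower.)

For any compensation level in the mantle, the mantle terms cancel and isostasy reduces to e = (Σt_1 − Σt_2) − (Σ(ρt)_1 − Σ(ρt)_2) / ρ_m.
Σt_1 = 30367 m; Σt_2 = 30420 m; Σ(ρt)_1 = 82778.753; Σ(ρt)_2 = 86392.8 (in m·g/cm³).
e = (30367 − 30420) − (82778.753 − 86392.8) / 3.37 = 1020 m.

1020 m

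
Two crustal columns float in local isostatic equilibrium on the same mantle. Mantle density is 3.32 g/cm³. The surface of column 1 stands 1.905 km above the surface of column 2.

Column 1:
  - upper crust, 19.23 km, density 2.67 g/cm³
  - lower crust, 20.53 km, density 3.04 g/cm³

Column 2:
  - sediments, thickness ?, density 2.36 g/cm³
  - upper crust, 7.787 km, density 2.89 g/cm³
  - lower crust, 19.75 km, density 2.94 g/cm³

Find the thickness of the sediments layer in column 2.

1.11 km

Take the compensation level at the base of the deeper column (depth z_c below the surface of column 1) and equate Σ ρ_i t_i down to z_c; mantle fills any gap and the z_c terms cancel.
Column 1: 19.23×2.67 + 20.53×3.04 + (z_c − 39.76)×3.32
Column 2: 1.905×0 + x×2.36 + 7.787×2.89 + 19.75×2.94 + (z_c − 1.905 − 27.537 − x)×3.32
The z_c×3.32 term appears on both sides and cancels. Collect the known terms of each column as K = Σ(ρt)_known − 3.32 × (depth of known layers): K_1 = 113.7553 − 3.32×39.76 = −18.2479; K_2 = 80.56943 − 3.32×(1.905 + 27.537) = −17.17801.
Balance: K_1 = K_2 − x×(3.32 − 2.36), so x = (K_2 − K_1)/(3.32 − 2.36) = 1.06989/0.96 = 1.11 km.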